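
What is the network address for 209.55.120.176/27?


IP:   11010001.00110111.01111000.10110000
Mask: 11111111.11111111.11111111.11100000
AND operation:
Net:  11010001.00110111.01111000.10100000
Network: 209.55.120.160/27


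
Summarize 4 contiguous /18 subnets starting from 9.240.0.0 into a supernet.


Original prefix: /18
Number of subnets: 4 = 2^2
New prefix = 18 - 2 = 16
Supernet: 9.240.0.0/16


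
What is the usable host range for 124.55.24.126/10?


Network: 124.0.0.0
Broadcast: 124.63.255.255
First usable = network + 1
Last usable = broadcast - 1
Range: 124.0.0.1 to 124.63.255.254


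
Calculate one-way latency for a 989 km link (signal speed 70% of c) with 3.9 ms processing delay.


Speed = 0.7 * 3e5 km/s = 210000 km/s
Propagation delay = 989 / 210000 = 0.0047 s = 4.7095 ms
Processing delay = 3.9 ms
Total one-way latency = 8.6095 ms


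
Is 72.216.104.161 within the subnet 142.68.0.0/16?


Subnet network: 142.68.0.0
Test IP AND mask: 72.216.0.0
No, 72.216.104.161 is not in 142.68.0.0/16


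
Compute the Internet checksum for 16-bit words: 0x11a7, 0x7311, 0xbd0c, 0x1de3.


Sum all words (with carry folding):
+ 0x11a7 = 0x11a7
+ 0x7311 = 0x84b8
+ 0xbd0c = 0x41c5
+ 0x1de3 = 0x5fa8
One's complement: ~0x5fa8
Checksum = 0xa057


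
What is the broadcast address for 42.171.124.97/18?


Network: 42.171.64.0/18
Host bits = 14
Set all host bits to 1:
Broadcast: 42.171.127.255


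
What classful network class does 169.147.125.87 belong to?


First octet: 169
Binary: 10101001
10xxxxxx -> Class B (128-191)
Class B, default mask 255.255.0.0 (/16)


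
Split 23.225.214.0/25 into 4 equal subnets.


New prefix = 25 + 2 = 27
Each subnet has 32 addresses
  23.225.214.0/27
  23.225.214.32/27
  23.225.214.64/27
  23.225.214.96/27
Subnets: 23.225.214.0/27, 23.225.214.32/27, 23.225.214.64/27, 23.225.214.96/27


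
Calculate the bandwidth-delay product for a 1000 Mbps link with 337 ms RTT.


BDP = bandwidth * RTT
= 1000 Mbps * 337 ms
= 1000 * 1e6 * 337 / 1000 bits
= 337000000 bits
= 42125000 bytes
= 41137.6953 KB
BDP = 337000000 bits (42125000 bytes)


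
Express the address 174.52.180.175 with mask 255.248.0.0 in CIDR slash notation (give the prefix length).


Binary: 11111111.11111000.00000000.00000000
Count leading 1s
Prefix: /13


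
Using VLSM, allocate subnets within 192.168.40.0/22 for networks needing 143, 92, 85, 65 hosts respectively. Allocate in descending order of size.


143 hosts -> /24 (254 usable): 192.168.40.0/24
92 hosts -> /25 (126 usable): 192.168.41.0/25
85 hosts -> /25 (126 usable): 192.168.41.128/25
65 hosts -> /25 (126 usable): 192.168.42.0/25
Allocation: 192.168.40.0/24 (143 hosts, 254 usable); 192.168.41.0/25 (92 hosts, 126 usable); 192.168.41.128/25 (85 hosts, 126 usable); 192.168.42.0/25 (65 hosts, 126 usable)


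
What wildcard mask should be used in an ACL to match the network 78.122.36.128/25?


Subnet mask: 255.255.255.128
Wildcard = 255.255.255.255 - subnet mask
255 - 255 = 0
255 - 255 = 0
255 - 255 = 0
255 - 128 = 127
Wildcard: 0.0.0.127


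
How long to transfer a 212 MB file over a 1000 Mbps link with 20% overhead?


Effective throughput = 1000 * (1 - 20/100) = 800 Mbps
File size in Mb = 212 * 8 = 1696 Mb
Time = 1696 / 800
Time = 2.12 seconds


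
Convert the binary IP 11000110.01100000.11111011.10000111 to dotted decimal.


11000110 = 198
01100000 = 96
11111011 = 251
10000111 = 135
IP: 198.96.251.135


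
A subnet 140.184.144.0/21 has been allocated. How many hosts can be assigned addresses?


Host bits = 32 - 21 = 11
Total addresses = 2^11 = 2048
Usable = total - 2 (network and broadcast)
Usable hosts: 2046


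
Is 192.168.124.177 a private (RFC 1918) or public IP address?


RFC 1918 private ranges:
  10.0.0.0/8 (10.0.0.0 - 10.255.255.255)
  172.16.0.0/12 (172.16.0.0 - 172.31.255.255)
  192.168.0.0/16 (192.168.0.0 - 192.168.255.255)
Private (in 192.168.0.0/16)


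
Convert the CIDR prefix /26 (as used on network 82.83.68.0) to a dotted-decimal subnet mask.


/26 means 26 network bits, 6 host bits
Binary: 11111111111111111111111111000000
Mask: 255.255.255.192


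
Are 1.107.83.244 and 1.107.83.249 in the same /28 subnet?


Mask: 255.255.255.240
1.107.83.244 AND mask = 1.107.83.240
1.107.83.249 AND mask = 1.107.83.240
Yes, same subnet (1.107.83.240)


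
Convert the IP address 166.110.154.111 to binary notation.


166 = 10100110
110 = 01101110
154 = 10011010
111 = 01101111
Binary: 10100110.01101110.10011010.01101111


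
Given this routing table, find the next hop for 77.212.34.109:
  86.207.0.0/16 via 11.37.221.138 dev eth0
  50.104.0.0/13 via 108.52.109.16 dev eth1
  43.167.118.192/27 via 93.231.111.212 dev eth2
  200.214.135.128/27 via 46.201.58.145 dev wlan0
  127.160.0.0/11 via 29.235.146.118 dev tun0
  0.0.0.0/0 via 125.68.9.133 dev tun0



Longest prefix match for 77.212.34.109:
  /16 86.207.0.0: no
  /13 50.104.0.0: no
  /27 43.167.118.192: no
  /27 200.214.135.128: no
  /11 127.160.0.0: no
  /0 0.0.0.0: MATCH
Selected: next-hop 125.68.9.133 via tun0 (matched /0)


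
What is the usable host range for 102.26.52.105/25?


Network: 102.26.52.0
Broadcast: 102.26.52.127
First usable = network + 1
Last usable = broadcast - 1
Range: 102.26.52.1 to 102.26.52.126


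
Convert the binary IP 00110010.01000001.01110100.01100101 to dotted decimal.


00110010 = 50
01000001 = 65
01110100 = 116
01100101 = 101
IP: 50.65.116.101


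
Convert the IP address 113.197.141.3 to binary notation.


113 = 01110001
197 = 11000101
141 = 10001101
3 = 00000011
Binary: 01110001.11000101.10001101.00000011


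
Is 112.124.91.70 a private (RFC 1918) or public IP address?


RFC 1918 private ranges:
  10.0.0.0/8 (10.0.0.0 - 10.255.255.255)
  172.16.0.0/12 (172.16.0.0 - 172.31.255.255)
  192.168.0.0/16 (192.168.0.0 - 192.168.255.255)
Public (not in any RFC 1918 range)


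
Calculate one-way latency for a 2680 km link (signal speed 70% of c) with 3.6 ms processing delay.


Speed = 0.7 * 3e5 km/s = 210000 km/s
Propagation delay = 2680 / 210000 = 0.0128 s = 12.7619 ms
Processing delay = 3.6 ms
Total one-way latency = 16.3619 ms


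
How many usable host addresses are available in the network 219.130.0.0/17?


Host bits = 32 - 17 = 15
Total addresses = 2^15 = 32768
Usable = total - 2 (network and broadcast)
Usable hosts: 32766


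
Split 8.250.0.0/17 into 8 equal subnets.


New prefix = 17 + 3 = 20
Each subnet has 4096 addresses
  8.250.0.0/20
  8.250.16.0/20
  8.250.32.0/20
  8.250.48.0/20
  8.250.64.0/20
  8.250.80.0/20
  8.250.96.0/20
  8.250.112.0/20
Subnets: 8.250.0.0/20, 8.250.16.0/20, 8.250.32.0/20, 8.250.48.0/20, 8.250.64.0/20, 8.250.80.0/20, 8.250.96.0/20, 8.250.112.0/20


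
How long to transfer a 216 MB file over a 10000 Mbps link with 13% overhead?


Effective throughput = 10000 * (1 - 13/100) = 8700 Mbps
File size in Mb = 216 * 8 = 1728 Mb
Time = 1728 / 8700
Time = 0.1986 seconds


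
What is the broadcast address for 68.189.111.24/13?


Network: 68.184.0.0/13
Host bits = 19
Set all host bits to 1:
Broadcast: 68.191.255.255


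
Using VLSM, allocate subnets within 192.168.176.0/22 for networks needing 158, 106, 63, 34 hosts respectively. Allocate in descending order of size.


158 hosts -> /24 (254 usable): 192.168.176.0/24
106 hosts -> /25 (126 usable): 192.168.177.0/25
63 hosts -> /25 (126 usable): 192.168.177.128/25
34 hosts -> /26 (62 usable): 192.168.178.0/26
Allocation: 192.168.176.0/24 (158 hosts, 254 usable); 192.168.177.0/25 (106 hosts, 126 usable); 192.168.177.128/25 (63 hosts, 126 usable); 192.168.178.0/26 (34 hosts, 62 usable)


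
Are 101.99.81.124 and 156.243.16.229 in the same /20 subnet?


Mask: 255.255.240.0
101.99.81.124 AND mask = 101.99.80.0
156.243.16.229 AND mask = 156.243.16.0
No, different subnets (101.99.80.0 vs 156.243.16.0)


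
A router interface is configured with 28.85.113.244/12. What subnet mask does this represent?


/12 means 12 network bits, 20 host bits
Binary: 11111111111100000000000000000000
Mask: 255.240.0.0


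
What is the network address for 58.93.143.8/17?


IP:   00111010.01011101.10001111.00001000
Mask: 11111111.11111111.10000000.00000000
AND operation:
Net:  00111010.01011101.10000000.00000000
Network: 58.93.128.0/17


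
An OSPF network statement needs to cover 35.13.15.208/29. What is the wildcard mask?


Subnet mask: 255.255.255.248
Wildcard = 255.255.255.255 - subnet mask
255 - 255 = 0
255 - 255 = 0
255 - 255 = 0
255 - 248 = 7
Wildcard: 0.0.0.7


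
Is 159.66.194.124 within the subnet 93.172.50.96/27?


Subnet network: 93.172.50.96
Test IP AND mask: 159.66.194.96
No, 159.66.194.124 is not in 93.172.50.96/27


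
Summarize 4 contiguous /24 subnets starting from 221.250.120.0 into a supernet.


Original prefix: /24
Number of subnets: 4 = 2^2
New prefix = 24 - 2 = 22
Supernet: 221.250.120.0/22


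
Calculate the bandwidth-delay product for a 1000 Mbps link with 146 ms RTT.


BDP = bandwidth * RTT
= 1000 Mbps * 146 ms
= 1000 * 1e6 * 146 / 1000 bits
= 146000000 bits
= 18250000 bytes
= 17822.2656 KB
BDP = 146000000 bits (18250000 bytes)


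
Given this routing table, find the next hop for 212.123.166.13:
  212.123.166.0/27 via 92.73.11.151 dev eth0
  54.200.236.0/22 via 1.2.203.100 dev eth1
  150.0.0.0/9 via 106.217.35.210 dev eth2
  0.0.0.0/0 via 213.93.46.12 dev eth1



Longest prefix match for 212.123.166.13:
  /27 212.123.166.0: MATCH
  /22 54.200.236.0: no
  /9 150.0.0.0: no
  /0 0.0.0.0: MATCH
Selected: next-hop 92.73.11.151 via eth0 (matched /27)


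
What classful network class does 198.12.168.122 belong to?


First octet: 198
Binary: 11000110
110xxxxx -> Class C (192-223)
Class C, default mask 255.255.255.0 (/24)


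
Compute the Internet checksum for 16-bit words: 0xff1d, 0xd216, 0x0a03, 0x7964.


Sum all words (with carry folding):
+ 0xff1d = 0xff1d
+ 0xd216 = 0xd134
+ 0x0a03 = 0xdb37
+ 0x7964 = 0x549c
One's complement: ~0x549c
Checksum = 0xab63


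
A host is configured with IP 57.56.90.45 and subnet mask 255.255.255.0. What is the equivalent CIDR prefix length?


Binary: 11111111.11111111.11111111.00000000
Count leading 1s
Prefix: /24


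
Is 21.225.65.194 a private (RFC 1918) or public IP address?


RFC 1918 private ranges:
  10.0.0.0/8 (10.0.0.0 - 10.255.255.255)
  172.16.0.0/12 (172.16.0.0 - 172.31.255.255)
  192.168.0.0/16 (192.168.0.0 - 192.168.255.255)
Public (not in any RFC 1918 range)


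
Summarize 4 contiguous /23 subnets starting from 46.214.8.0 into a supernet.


Original prefix: /23
Number of subnets: 4 = 2^2
New prefix = 23 - 2 = 21
Supernet: 46.214.8.0/21


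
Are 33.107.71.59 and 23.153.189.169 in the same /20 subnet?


Mask: 255.255.240.0
33.107.71.59 AND mask = 33.107.64.0
23.153.189.169 AND mask = 23.153.176.0
No, different subnets (33.107.64.0 vs 23.153.176.0)


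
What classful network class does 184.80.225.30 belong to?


First octet: 184
Binary: 10111000
10xxxxxx -> Class B (128-191)
Class B, default mask 255.255.0.0 (/16)


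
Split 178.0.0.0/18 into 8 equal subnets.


New prefix = 18 + 3 = 21
Each subnet has 2048 addresses
  178.0.0.0/21
  178.0.8.0/21
  178.0.16.0/21
  178.0.24.0/21
  178.0.32.0/21
  178.0.40.0/21
  178.0.48.0/21
  178.0.56.0/21
Subnets: 178.0.0.0/21, 178.0.8.0/21, 178.0.16.0/21, 178.0.24.0/21, 178.0.32.0/21, 178.0.40.0/21, 178.0.48.0/21, 178.0.56.0/21


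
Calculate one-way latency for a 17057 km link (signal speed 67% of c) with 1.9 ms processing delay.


Speed = 0.67 * 3e5 km/s = 201000 km/s
Propagation delay = 17057 / 201000 = 0.0849 s = 84.8607 ms
Processing delay = 1.9 ms
Total one-way latency = 86.7607 ms


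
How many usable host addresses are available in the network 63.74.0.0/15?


Host bits = 32 - 15 = 17
Total addresses = 2^17 = 131072
Usable = total - 2 (network and broadcast)
Usable hosts: 131070


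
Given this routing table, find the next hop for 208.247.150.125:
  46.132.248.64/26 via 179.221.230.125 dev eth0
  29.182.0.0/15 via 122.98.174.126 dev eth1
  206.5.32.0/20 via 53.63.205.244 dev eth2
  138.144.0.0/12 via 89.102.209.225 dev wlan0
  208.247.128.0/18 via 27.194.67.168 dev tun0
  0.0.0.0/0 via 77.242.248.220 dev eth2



Longest prefix match for 208.247.150.125:
  /26 46.132.248.64: no
  /15 29.182.0.0: no
  /20 206.5.32.0: no
  /12 138.144.0.0: no
  /18 208.247.128.0: MATCH
  /0 0.0.0.0: MATCH
Selected: next-hop 27.194.67.168 via tun0 (matched /18)


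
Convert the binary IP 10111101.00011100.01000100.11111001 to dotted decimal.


10111101 = 189
00011100 = 28
01000100 = 68
11111001 = 249
IP: 189.28.68.249


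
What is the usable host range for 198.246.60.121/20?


Network: 198.246.48.0
Broadcast: 198.246.63.255
First usable = network + 1
Last usable = broadcast - 1
Range: 198.246.48.1 to 198.246.63.254


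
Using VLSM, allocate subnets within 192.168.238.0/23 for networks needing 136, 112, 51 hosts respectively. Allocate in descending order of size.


136 hosts -> /24 (254 usable): 192.168.238.0/24
112 hosts -> /25 (126 usable): 192.168.239.0/25
51 hosts -> /26 (62 usable): 192.168.239.128/26
Allocation: 192.168.238.0/24 (136 hosts, 254 usable); 192.168.239.0/25 (112 hosts, 126 usable); 192.168.239.128/26 (51 hosts, 62 usable)


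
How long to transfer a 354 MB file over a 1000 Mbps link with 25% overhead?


Effective throughput = 1000 * (1 - 25/100) = 750 Mbps
File size in Mb = 354 * 8 = 2832 Mb
Time = 2832 / 750
Time = 3.776 seconds


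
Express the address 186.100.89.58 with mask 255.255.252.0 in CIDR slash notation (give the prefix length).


Binary: 11111111.11111111.11111100.00000000
Count leading 1s
Prefix: /22


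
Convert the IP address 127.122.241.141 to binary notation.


127 = 01111111
122 = 01111010
241 = 11110001
141 = 10001101
Binary: 01111111.01111010.11110001.10001101


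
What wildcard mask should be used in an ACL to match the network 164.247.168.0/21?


Subnet mask: 255.255.248.0
Wildcard = 255.255.255.255 - subnet mask
255 - 255 = 0
255 - 255 = 0
255 - 248 = 7
255 - 0 = 255
Wildcard: 0.0.7.255


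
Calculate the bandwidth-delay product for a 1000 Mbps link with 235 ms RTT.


BDP = bandwidth * RTT
= 1000 Mbps * 235 ms
= 1000 * 1e6 * 235 / 1000 bits
= 235000000 bits
= 29375000 bytes
= 28686.5234 KB
BDP = 235000000 bits (29375000 bytes)


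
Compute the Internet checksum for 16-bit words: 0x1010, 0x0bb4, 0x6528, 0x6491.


Sum all words (with carry folding):
+ 0x1010 = 0x1010
+ 0x0bb4 = 0x1bc4
+ 0x6528 = 0x80ec
+ 0x6491 = 0xe57d
One's complement: ~0xe57d
Checksum = 0x1a82


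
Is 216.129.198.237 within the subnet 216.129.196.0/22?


Subnet network: 216.129.196.0
Test IP AND mask: 216.129.196.0
Yes, 216.129.198.237 is in 216.129.196.0/22


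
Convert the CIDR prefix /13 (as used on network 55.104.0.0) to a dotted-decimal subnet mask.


/13 means 13 network bits, 19 host bits
Binary: 11111111111110000000000000000000
Mask: 255.248.0.0


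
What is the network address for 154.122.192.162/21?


IP:   10011010.01111010.11000000.10100010
Mask: 11111111.11111111.11111000.00000000
AND operation:
Net:  10011010.01111010.11000000.00000000
Network: 154.122.192.0/21


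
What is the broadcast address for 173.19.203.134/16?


Network: 173.19.0.0/16
Host bits = 16
Set all host bits to 1:
Broadcast: 173.19.255.255


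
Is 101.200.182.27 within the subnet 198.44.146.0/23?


Subnet network: 198.44.146.0
Test IP AND mask: 101.200.182.0
No, 101.200.182.27 is not in 198.44.146.0/23


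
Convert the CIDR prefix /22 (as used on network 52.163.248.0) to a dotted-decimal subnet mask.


/22 means 22 network bits, 10 host bits
Binary: 11111111111111111111110000000000
Mask: 255.255.252.0


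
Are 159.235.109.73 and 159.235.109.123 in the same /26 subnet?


Mask: 255.255.255.192
159.235.109.73 AND mask = 159.235.109.64
159.235.109.123 AND mask = 159.235.109.64
Yes, same subnet (159.235.109.64)


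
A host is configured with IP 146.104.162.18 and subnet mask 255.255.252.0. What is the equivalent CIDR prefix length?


Binary: 11111111.11111111.11111100.00000000
Count leading 1s
Prefix: /22


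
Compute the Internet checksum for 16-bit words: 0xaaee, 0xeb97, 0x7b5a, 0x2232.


Sum all words (with carry folding):
+ 0xaaee = 0xaaee
+ 0xeb97 = 0x9686
+ 0x7b5a = 0x11e1
+ 0x2232 = 0x3413
One's complement: ~0x3413
Checksum = 0xcbec


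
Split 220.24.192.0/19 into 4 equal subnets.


New prefix = 19 + 2 = 21
Each subnet has 2048 addresses
  220.24.192.0/21
  220.24.200.0/21
  220.24.208.0/21
  220.24.216.0/21
Subnets: 220.24.192.0/21, 220.24.200.0/21, 220.24.208.0/21, 220.24.216.0/21


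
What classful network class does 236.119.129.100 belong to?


First octet: 236
Binary: 11101100
1110xxxx -> Class D (224-239)
Class D (multicast), default mask N/A


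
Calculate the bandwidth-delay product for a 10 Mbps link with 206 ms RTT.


BDP = bandwidth * RTT
= 10 Mbps * 206 ms
= 10 * 1e6 * 206 / 1000 bits
= 2060000 bits
= 257500 bytes
= 251.4648 KB
BDP = 2060000 bits (257500 bytes)


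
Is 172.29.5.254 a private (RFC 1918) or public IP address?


RFC 1918 private ranges:
  10.0.0.0/8 (10.0.0.0 - 10.255.255.255)
  172.16.0.0/12 (172.16.0.0 - 172.31.255.255)
  192.168.0.0/16 (192.168.0.0 - 192.168.255.255)
Private (in 172.16.0.0/12)


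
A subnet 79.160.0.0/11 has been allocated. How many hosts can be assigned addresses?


Host bits = 32 - 11 = 21
Total addresses = 2^21 = 2097152
Usable = total - 2 (network and broadcast)
Usable hosts: 2097150


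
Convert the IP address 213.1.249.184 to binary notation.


213 = 11010101
1 = 00000001
249 = 11111001
184 = 10111000
Binary: 11010101.00000001.11111001.10111000


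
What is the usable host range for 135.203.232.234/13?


Network: 135.200.0.0
Broadcast: 135.207.255.255
First usable = network + 1
Last usable = broadcast - 1
Range: 135.200.0.1 to 135.207.255.254


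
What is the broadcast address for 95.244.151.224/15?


Network: 95.244.0.0/15
Host bits = 17
Set all host bits to 1:
Broadcast: 95.245.255.255


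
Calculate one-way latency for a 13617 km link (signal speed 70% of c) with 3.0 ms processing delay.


Speed = 0.7 * 3e5 km/s = 210000 km/s
Propagation delay = 13617 / 210000 = 0.0648 s = 64.8429 ms
Processing delay = 3.0 ms
Total one-way latency = 67.8429 ms


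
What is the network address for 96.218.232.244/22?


IP:   01100000.11011010.11101000.11110100
Mask: 11111111.11111111.11111100.00000000
AND operation:
Net:  01100000.11011010.11101000.00000000
Network: 96.218.232.0/22


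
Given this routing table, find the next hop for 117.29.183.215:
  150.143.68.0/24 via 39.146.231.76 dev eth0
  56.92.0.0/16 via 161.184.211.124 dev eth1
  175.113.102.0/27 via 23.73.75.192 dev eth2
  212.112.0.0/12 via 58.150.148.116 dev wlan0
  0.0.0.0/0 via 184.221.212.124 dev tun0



Longest prefix match for 117.29.183.215:
  /24 150.143.68.0: no
  /16 56.92.0.0: no
  /27 175.113.102.0: no
  /12 212.112.0.0: no
  /0 0.0.0.0: MATCH
Selected: next-hop 184.221.212.124 via tun0 (matched /0)


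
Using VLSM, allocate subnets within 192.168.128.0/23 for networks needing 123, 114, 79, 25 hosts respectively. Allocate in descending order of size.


123 hosts -> /25 (126 usable): 192.168.128.0/25
114 hosts -> /25 (126 usable): 192.168.128.128/25
79 hosts -> /25 (126 usable): 192.168.129.0/25
25 hosts -> /27 (30 usable): 192.168.129.128/27
Allocation: 192.168.128.0/25 (123 hosts, 126 usable); 192.168.128.128/25 (114 hosts, 126 usable); 192.168.129.0/25 (79 hosts, 126 usable); 192.168.129.128/27 (25 hosts, 30 usable)


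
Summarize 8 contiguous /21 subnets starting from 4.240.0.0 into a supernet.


Original prefix: /21
Number of subnets: 8 = 2^3
New prefix = 21 - 3 = 18
Supernet: 4.240.0.0/18


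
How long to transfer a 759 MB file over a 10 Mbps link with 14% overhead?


Effective throughput = 10 * (1 - 14/100) = 8.6 Mbps
File size in Mb = 759 * 8 = 6072 Mb
Time = 6072 / 8.6
Time = 706.0465 seconds


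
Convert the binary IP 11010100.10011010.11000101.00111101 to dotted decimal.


11010100 = 212
10011010 = 154
11000101 = 197
00111101 = 61
IP: 212.154.197.61


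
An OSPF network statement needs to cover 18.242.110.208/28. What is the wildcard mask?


Subnet mask: 255.255.255.240
Wildcard = 255.255.255.255 - subnet mask
255 - 255 = 0
255 - 255 = 0
255 - 255 = 0
255 - 240 = 15
Wildcard: 0.0.0.15


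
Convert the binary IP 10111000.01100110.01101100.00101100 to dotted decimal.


10111000 = 184
01100110 = 102
01101100 = 108
00101100 = 44
IP: 184.102.108.44


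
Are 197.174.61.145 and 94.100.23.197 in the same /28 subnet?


Mask: 255.255.255.240
197.174.61.145 AND mask = 197.174.61.144
94.100.23.197 AND mask = 94.100.23.192
No, different subnets (197.174.61.144 vs 94.100.23.192)


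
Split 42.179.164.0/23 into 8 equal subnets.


New prefix = 23 + 3 = 26
Each subnet has 64 addresses
  42.179.164.0/26
  42.179.164.64/26
  42.179.164.128/26
  42.179.164.192/26
  42.179.165.0/26
  42.179.165.64/26
  42.179.165.128/26
  42.179.165.192/26
Subnets: 42.179.164.0/26, 42.179.164.64/26, 42.179.164.128/26, 42.179.164.192/26, 42.179.165.0/26, 42.179.165.64/26, 42.179.165.128/26, 42.179.165.192/26


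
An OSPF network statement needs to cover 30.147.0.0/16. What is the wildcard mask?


Subnet mask: 255.255.0.0
Wildcard = 255.255.255.255 - subnet mask
255 - 255 = 0
255 - 255 = 0
255 - 0 = 255
255 - 0 = 255
Wildcard: 0.0.255.255


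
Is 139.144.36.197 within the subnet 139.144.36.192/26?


Subnet network: 139.144.36.192
Test IP AND mask: 139.144.36.192
Yes, 139.144.36.197 is in 139.144.36.192/26


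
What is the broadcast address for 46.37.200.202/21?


Network: 46.37.200.0/21
Host bits = 11
Set all host bits to 1:
Broadcast: 46.37.207.255


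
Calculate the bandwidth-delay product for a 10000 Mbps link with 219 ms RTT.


BDP = bandwidth * RTT
= 10000 Mbps * 219 ms
= 10000 * 1e6 * 219 / 1000 bits
= 2190000000 bits
= 273750000 bytes
= 267333.9844 KB
BDP = 2190000000 bits (273750000 bytes)


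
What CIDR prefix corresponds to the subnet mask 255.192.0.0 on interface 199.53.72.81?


Binary: 11111111.11000000.00000000.00000000
Count leading 1s
Prefix: /10


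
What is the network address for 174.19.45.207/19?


IP:   10101110.00010011.00101101.11001111
Mask: 11111111.11111111.11100000.00000000
AND operation:
Net:  10101110.00010011.00100000.00000000
Network: 174.19.32.0/19


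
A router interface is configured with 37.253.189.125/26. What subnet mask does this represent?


/26 means 26 network bits, 6 host bits
Binary: 11111111111111111111111111000000
Mask: 255.255.255.192


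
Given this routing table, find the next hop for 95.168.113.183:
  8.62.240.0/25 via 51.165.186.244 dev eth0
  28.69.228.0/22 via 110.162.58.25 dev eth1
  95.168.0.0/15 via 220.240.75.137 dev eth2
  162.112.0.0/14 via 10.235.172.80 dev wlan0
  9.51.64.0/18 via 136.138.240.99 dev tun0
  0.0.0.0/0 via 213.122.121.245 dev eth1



Longest prefix match for 95.168.113.183:
  /25 8.62.240.0: no
  /22 28.69.228.0: no
  /15 95.168.0.0: MATCH
  /14 162.112.0.0: no
  /18 9.51.64.0: no
  /0 0.0.0.0: MATCH
Selected: next-hop 220.240.75.137 via eth2 (matched /15)


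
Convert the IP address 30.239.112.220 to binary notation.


30 = 00011110
239 = 11101111
112 = 01110000
220 = 11011100
Binary: 00011110.11101111.01110000.11011100


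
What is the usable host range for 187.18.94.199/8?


Network: 187.0.0.0
Broadcast: 187.255.255.255
First usable = network + 1
Last usable = broadcast - 1
Range: 187.0.0.1 to 187.255.255.254


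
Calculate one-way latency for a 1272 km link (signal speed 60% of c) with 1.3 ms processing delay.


Speed = 0.6 * 3e5 km/s = 180000 km/s
Propagation delay = 1272 / 180000 = 0.0071 s = 7.0667 ms
Processing delay = 1.3 ms
Total one-way latency = 8.3667 ms


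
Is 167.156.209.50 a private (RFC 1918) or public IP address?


RFC 1918 private ranges:
  10.0.0.0/8 (10.0.0.0 - 10.255.255.255)
  172.16.0.0/12 (172.16.0.0 - 172.31.255.255)
  192.168.0.0/16 (192.168.0.0 - 192.168.255.255)
Public (not in any RFC 1918 range)


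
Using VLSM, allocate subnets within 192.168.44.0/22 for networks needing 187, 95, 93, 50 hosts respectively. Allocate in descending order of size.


187 hosts -> /24 (254 usable): 192.168.44.0/24
95 hosts -> /25 (126 usable): 192.168.45.0/25
93 hosts -> /25 (126 usable): 192.168.45.128/25
50 hosts -> /26 (62 usable): 192.168.46.0/26
Allocation: 192.168.44.0/24 (187 hosts, 254 usable); 192.168.45.0/25 (95 hosts, 126 usable); 192.168.45.128/25 (93 hosts, 126 usable); 192.168.46.0/26 (50 hosts, 62 usable)


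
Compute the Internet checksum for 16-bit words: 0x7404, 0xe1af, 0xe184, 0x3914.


Sum all words (with carry folding):
+ 0x7404 = 0x7404
+ 0xe1af = 0x55b4
+ 0xe184 = 0x3739
+ 0x3914 = 0x704d
One's complement: ~0x704d
Checksum = 0x8fb2


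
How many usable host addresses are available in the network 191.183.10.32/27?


Host bits = 32 - 27 = 5
Total addresses = 2^5 = 32
Usable = total - 2 (network and broadcast)
Usable hosts: 30


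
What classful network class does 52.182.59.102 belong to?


First octet: 52
Binary: 00110100
0xxxxxxx -> Class A (1-126)
Class A, default mask 255.0.0.0 (/8)


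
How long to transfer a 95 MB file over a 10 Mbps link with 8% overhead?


Effective throughput = 10 * (1 - 8/100) = 9.2 Mbps
File size in Mb = 95 * 8 = 760 Mb
Time = 760 / 9.2
Time = 82.6087 seconds


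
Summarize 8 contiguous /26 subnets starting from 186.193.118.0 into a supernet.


Original prefix: /26
Number of subnets: 8 = 2^3
New prefix = 26 - 3 = 23
Supernet: 186.193.118.0/23


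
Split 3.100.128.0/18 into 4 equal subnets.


New prefix = 18 + 2 = 20
Each subnet has 4096 addresses
  3.100.128.0/20
  3.100.144.0/20
  3.100.160.0/20
  3.100.176.0/20
Subnets: 3.100.128.0/20, 3.100.144.0/20, 3.100.160.0/20, 3.100.176.0/20


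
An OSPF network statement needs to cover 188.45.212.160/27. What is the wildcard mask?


Subnet mask: 255.255.255.224
Wildcard = 255.255.255.255 - subnet mask
255 - 255 = 0
255 - 255 = 0
255 - 255 = 0
255 - 224 = 31
Wildcard: 0.0.0.31


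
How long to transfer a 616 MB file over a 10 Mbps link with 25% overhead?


Effective throughput = 10 * (1 - 25/100) = 7.5 Mbps
File size in Mb = 616 * 8 = 4928 Mb
Time = 4928 / 7.5
Time = 657.0667 seconds


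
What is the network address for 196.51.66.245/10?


IP:   11000100.00110011.01000010.11110101
Mask: 11111111.11000000.00000000.00000000
AND operation:
Net:  11000100.00000000.00000000.00000000
Network: 196.0.0.0/10


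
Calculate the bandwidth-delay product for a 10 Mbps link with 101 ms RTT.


BDP = bandwidth * RTT
= 10 Mbps * 101 ms
= 10 * 1e6 * 101 / 1000 bits
= 1010000 bits
= 126250 bytes
= 123.291 KB
BDP = 1010000 bits (126250 bytes)


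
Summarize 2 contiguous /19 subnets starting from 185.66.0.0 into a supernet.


Original prefix: /19
Number of subnets: 2 = 2^1
New prefix = 19 - 1 = 18
Supernet: 185.66.0.0/18


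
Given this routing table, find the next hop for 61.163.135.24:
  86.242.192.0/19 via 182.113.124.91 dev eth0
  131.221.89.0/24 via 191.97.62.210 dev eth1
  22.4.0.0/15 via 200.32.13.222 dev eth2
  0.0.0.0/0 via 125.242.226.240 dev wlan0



Longest prefix match for 61.163.135.24:
  /19 86.242.192.0: no
  /24 131.221.89.0: no
  /15 22.4.0.0: no
  /0 0.0.0.0: MATCH
Selected: next-hop 125.242.226.240 via wlan0 (matched /0)


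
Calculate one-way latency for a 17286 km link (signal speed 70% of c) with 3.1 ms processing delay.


Speed = 0.7 * 3e5 km/s = 210000 km/s
Propagation delay = 17286 / 210000 = 0.0823 s = 82.3143 ms
Processing delay = 3.1 ms
Total one-way latency = 85.4143 ms


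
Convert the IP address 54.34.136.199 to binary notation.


54 = 00110110
34 = 00100010
136 = 10001000
199 = 11000111
Binary: 00110110.00100010.10001000.11000111


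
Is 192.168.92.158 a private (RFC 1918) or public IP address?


RFC 1918 private ranges:
  10.0.0.0/8 (10.0.0.0 - 10.255.255.255)
  172.16.0.0/12 (172.16.0.0 - 172.31.255.255)
  192.168.0.0/16 (192.168.0.0 - 192.168.255.255)
Private (in 192.168.0.0/16)


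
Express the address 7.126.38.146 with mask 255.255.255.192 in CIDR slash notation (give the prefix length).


Binary: 11111111.11111111.11111111.11000000
Count leading 1s
Prefix: /26


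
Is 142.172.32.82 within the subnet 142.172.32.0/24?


Subnet network: 142.172.32.0
Test IP AND mask: 142.172.32.0
Yes, 142.172.32.82 is in 142.172.32.0/24


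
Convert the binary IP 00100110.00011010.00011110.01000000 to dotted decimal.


00100110 = 38
00011010 = 26
00011110 = 30
01000000 = 64
IP: 38.26.30.64


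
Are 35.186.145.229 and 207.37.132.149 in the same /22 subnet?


Mask: 255.255.252.0
35.186.145.229 AND mask = 35.186.144.0
207.37.132.149 AND mask = 207.37.132.0
No, different subnets (35.186.144.0 vs 207.37.132.0)


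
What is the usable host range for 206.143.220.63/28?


Network: 206.143.220.48
Broadcast: 206.143.220.63
First usable = network + 1
Last usable = broadcast - 1
Range: 206.143.220.49 to 206.143.220.62


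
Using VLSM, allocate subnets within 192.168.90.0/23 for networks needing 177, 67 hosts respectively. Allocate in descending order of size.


177 hosts -> /24 (254 usable): 192.168.90.0/24
67 hosts -> /25 (126 usable): 192.168.91.0/25
Allocation: 192.168.90.0/24 (177 hosts, 254 usable); 192.168.91.0/25 (67 hosts, 126 usable)


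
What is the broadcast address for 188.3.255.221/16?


Network: 188.3.0.0/16
Host bits = 16
Set all host bits to 1:
Broadcast: 188.3.255.255


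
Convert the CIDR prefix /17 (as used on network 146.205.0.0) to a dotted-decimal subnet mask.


/17 means 17 network bits, 15 host bits
Binary: 11111111111111111000000000000000
Mask: 255.255.128.0


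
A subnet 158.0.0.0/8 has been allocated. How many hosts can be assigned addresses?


Host bits = 32 - 8 = 24
Total addresses = 2^24 = 16777216
Usable = total - 2 (network and broadcast)
Usable hosts: 16777214


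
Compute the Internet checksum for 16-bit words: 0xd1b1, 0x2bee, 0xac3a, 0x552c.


Sum all words (with carry folding):
+ 0xd1b1 = 0xd1b1
+ 0x2bee = 0xfd9f
+ 0xac3a = 0xa9da
+ 0x552c = 0xff06
One's complement: ~0xff06
Checksum = 0x00f9


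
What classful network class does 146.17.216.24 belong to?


First octet: 146
Binary: 10010010
10xxxxxx -> Class B (128-191)
Class B, default mask 255.255.0.0 (/16)


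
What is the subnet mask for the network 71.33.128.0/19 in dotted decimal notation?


/19 means 19 network bits, 13 host bits
Binary: 11111111111111111110000000000000
Mask: 255.255.224.0


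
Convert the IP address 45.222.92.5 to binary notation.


45 = 00101101
222 = 11011110
92 = 01011100
5 = 00000101
Binary: 00101101.11011110.01011100.00000101


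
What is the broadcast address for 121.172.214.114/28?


Network: 121.172.214.112/28
Host bits = 4
Set all host bits to 1:
Broadcast: 121.172.214.127


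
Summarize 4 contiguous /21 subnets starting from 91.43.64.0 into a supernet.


Original prefix: /21
Number of subnets: 4 = 2^2
New prefix = 21 - 2 = 19
Supernet: 91.43.64.0/19


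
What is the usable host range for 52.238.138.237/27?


Network: 52.238.138.224
Broadcast: 52.238.138.255
First usable = network + 1
Last usable = broadcast - 1
Range: 52.238.138.225 to 52.238.138.254


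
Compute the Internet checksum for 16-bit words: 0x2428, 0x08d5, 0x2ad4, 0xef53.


Sum all words (with carry folding):
+ 0x2428 = 0x2428
+ 0x08d5 = 0x2cfd
+ 0x2ad4 = 0x57d1
+ 0xef53 = 0x4725
One's complement: ~0x4725
Checksum = 0xb8da


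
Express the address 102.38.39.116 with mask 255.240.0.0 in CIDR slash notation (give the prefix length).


Binary: 11111111.11110000.00000000.00000000
Count leading 1s
Prefix: /12


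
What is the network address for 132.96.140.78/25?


IP:   10000100.01100000.10001100.01001110
Mask: 11111111.11111111.11111111.10000000
AND operation:
Net:  10000100.01100000.10001100.00000000
Network: 132.96.140.0/25


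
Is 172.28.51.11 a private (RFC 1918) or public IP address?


RFC 1918 private ranges:
  10.0.0.0/8 (10.0.0.0 - 10.255.255.255)
  172.16.0.0/12 (172.16.0.0 - 172.31.255.255)
  192.168.0.0/16 (192.168.0.0 - 192.168.255.255)
Private (in 172.16.0.0/12)


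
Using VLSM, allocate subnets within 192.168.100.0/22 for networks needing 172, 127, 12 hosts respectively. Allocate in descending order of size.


172 hosts -> /24 (254 usable): 192.168.100.0/24
127 hosts -> /24 (254 usable): 192.168.101.0/24
12 hosts -> /28 (14 usable): 192.168.102.0/28
Allocation: 192.168.100.0/24 (172 hosts, 254 usable); 192.168.101.0/24 (127 hosts, 254 usable); 192.168.102.0/28 (12 hosts, 14 usable)


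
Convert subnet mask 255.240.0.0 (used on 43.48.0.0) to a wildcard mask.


Subnet mask: 255.240.0.0
Wildcard = 255.255.255.255 - subnet mask
255 - 255 = 0
255 - 240 = 15
255 - 0 = 255
255 - 0 = 255
Wildcard: 0.15.255.255


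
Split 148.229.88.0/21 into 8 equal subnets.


New prefix = 21 + 3 = 24
Each subnet has 256 addresses
  148.229.88.0/24
  148.229.89.0/24
  148.229.90.0/24
  148.229.91.0/24
  148.229.92.0/24
  148.229.93.0/24
  148.229.94.0/24
  148.229.95.0/24
Subnets: 148.229.88.0/24, 148.229.89.0/24, 148.229.90.0/24, 148.229.91.0/24, 148.229.92.0/24, 148.229.93.0/24, 148.229.94.0/24, 148.229.95.0/24


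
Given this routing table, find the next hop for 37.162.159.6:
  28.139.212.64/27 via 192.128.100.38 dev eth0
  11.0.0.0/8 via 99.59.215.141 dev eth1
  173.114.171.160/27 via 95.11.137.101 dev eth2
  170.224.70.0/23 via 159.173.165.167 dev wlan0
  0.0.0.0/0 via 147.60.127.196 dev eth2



Longest prefix match for 37.162.159.6:
  /27 28.139.212.64: no
  /8 11.0.0.0: no
  /27 173.114.171.160: no
  /23 170.224.70.0: no
  /0 0.0.0.0: MATCH
Selected: next-hop 147.60.127.196 via eth2 (matched /0)


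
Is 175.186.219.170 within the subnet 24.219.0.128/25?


Subnet network: 24.219.0.128
Test IP AND mask: 175.186.219.128
No, 175.186.219.170 is not in 24.219.0.128/25


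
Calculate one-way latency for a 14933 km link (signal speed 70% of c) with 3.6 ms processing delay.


Speed = 0.7 * 3e5 km/s = 210000 km/s
Propagation delay = 14933 / 210000 = 0.0711 s = 71.1095 ms
Processing delay = 3.6 ms
Total one-way latency = 74.7095 ms


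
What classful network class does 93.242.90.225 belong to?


First octet: 93
Binary: 01011101
0xxxxxxx -> Class A (1-126)
Class A, default mask 255.0.0.0 (/8)


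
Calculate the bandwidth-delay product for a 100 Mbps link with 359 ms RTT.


BDP = bandwidth * RTT
= 100 Mbps * 359 ms
= 100 * 1e6 * 359 / 1000 bits
= 35900000 bits
= 4487500 bytes
= 4382.3242 KB
BDP = 35900000 bits (4487500 bytes)


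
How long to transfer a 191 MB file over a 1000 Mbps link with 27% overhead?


Effective throughput = 1000 * (1 - 27/100) = 730 Mbps
File size in Mb = 191 * 8 = 1528 Mb
Time = 1528 / 730
Time = 2.0932 seconds


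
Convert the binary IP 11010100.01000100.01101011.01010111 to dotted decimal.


11010100 = 212
01000100 = 68
01101011 = 107
01010111 = 87
IP: 212.68.107.87


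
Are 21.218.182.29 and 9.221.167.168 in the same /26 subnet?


Mask: 255.255.255.192
21.218.182.29 AND mask = 21.218.182.0
9.221.167.168 AND mask = 9.221.167.128
No, different subnets (21.218.182.0 vs 9.221.167.128)


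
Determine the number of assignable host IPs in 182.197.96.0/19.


Host bits = 32 - 19 = 13
Total addresses = 2^13 = 8192
Usable = total - 2 (network and broadcast)
Usable hosts: 8190


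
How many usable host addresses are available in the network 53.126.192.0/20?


Host bits = 32 - 20 = 12
Total addresses = 2^12 = 4096
Usable = total - 2 (network and broadcast)
Usable hosts: 4094


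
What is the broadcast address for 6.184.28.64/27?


Network: 6.184.28.64/27
Host bits = 5
Set all host bits to 1:
Broadcast: 6.184.28.95


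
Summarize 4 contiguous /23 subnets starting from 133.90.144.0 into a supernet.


Original prefix: /23
Number of subnets: 4 = 2^2
New prefix = 23 - 2 = 21
Supernet: 133.90.144.0/21


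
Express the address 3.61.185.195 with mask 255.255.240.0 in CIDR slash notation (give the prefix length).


Binary: 11111111.11111111.11110000.00000000
Count leading 1s
Prefix: /20


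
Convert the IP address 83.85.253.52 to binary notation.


83 = 01010011
85 = 01010101
253 = 11111101
52 = 00110100
Binary: 01010011.01010101.11111101.00110100


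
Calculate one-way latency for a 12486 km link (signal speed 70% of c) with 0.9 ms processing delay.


Speed = 0.7 * 3e5 km/s = 210000 km/s
Propagation delay = 12486 / 210000 = 0.0595 s = 59.4571 ms
Processing delay = 0.9 ms
Total one-way latency = 60.3571 ms


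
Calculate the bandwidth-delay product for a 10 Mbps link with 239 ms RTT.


BDP = bandwidth * RTT
= 10 Mbps * 239 ms
= 10 * 1e6 * 239 / 1000 bits
= 2390000 bits
= 298750 bytes
= 291.748 KB
BDP = 2390000 bits (298750 bytes)


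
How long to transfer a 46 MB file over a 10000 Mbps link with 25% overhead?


Effective throughput = 10000 * (1 - 25/100) = 7500 Mbps
File size in Mb = 46 * 8 = 368 Mb
Time = 368 / 7500
Time = 0.0491 seconds


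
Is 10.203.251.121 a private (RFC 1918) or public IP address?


RFC 1918 private ranges:
  10.0.0.0/8 (10.0.0.0 - 10.255.255.255)
  172.16.0.0/12 (172.16.0.0 - 172.31.255.255)
  192.168.0.0/16 (192.168.0.0 - 192.168.255.255)
Private (in 10.0.0.0/8)


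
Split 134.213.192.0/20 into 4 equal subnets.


New prefix = 20 + 2 = 22
Each subnet has 1024 addresses
  134.213.192.0/22
  134.213.196.0/22
  134.213.200.0/22
  134.213.204.0/22
Subnets: 134.213.192.0/22, 134.213.196.0/22, 134.213.200.0/22, 134.213.204.0/22


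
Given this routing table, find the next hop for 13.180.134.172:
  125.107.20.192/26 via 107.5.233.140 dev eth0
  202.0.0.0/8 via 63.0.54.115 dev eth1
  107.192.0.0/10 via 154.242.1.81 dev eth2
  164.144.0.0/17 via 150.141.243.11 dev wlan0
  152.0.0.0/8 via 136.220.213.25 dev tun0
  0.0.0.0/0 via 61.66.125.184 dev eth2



Longest prefix match for 13.180.134.172:
  /26 125.107.20.192: no
  /8 202.0.0.0: no
  /10 107.192.0.0: no
  /17 164.144.0.0: no
  /8 152.0.0.0: no
  /0 0.0.0.0: MATCH
Selected: next-hop 61.66.125.184 via eth2 (matched /0)


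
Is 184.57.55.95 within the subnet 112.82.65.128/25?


Subnet network: 112.82.65.128
Test IP AND mask: 184.57.55.0
No, 184.57.55.95 is not in 112.82.65.128/25


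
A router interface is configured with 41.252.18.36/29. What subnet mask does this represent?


/29 means 29 network bits, 3 host bits
Binary: 11111111111111111111111111111000
Mask: 255.255.255.248


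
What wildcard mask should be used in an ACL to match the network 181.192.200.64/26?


Subnet mask: 255.255.255.192
Wildcard = 255.255.255.255 - subnet mask
255 - 255 = 0
255 - 255 = 0
255 - 255 = 0
255 - 192 = 63
Wildcard: 0.0.0.63


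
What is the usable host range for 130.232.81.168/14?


Network: 130.232.0.0
Broadcast: 130.235.255.255
First usable = network + 1
Last usable = broadcast - 1
Range: 130.232.0.1 to 130.235.255.254


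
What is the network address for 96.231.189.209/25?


IP:   01100000.11100111.10111101.11010001
Mask: 11111111.11111111.11111111.10000000
AND operation:
Net:  01100000.11100111.10111101.10000000
Network: 96.231.189.128/25


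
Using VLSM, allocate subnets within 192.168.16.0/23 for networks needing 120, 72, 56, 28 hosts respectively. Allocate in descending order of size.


120 hosts -> /25 (126 usable): 192.168.16.0/25
72 hosts -> /25 (126 usable): 192.168.16.128/25
56 hosts -> /26 (62 usable): 192.168.17.0/26
28 hosts -> /27 (30 usable): 192.168.17.64/27
Allocation: 192.168.16.0/25 (120 hosts, 126 usable); 192.168.16.128/25 (72 hosts, 126 usable); 192.168.17.0/26 (56 hosts, 62 usable); 192.168.17.64/27 (28 hosts, 30 usable)
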